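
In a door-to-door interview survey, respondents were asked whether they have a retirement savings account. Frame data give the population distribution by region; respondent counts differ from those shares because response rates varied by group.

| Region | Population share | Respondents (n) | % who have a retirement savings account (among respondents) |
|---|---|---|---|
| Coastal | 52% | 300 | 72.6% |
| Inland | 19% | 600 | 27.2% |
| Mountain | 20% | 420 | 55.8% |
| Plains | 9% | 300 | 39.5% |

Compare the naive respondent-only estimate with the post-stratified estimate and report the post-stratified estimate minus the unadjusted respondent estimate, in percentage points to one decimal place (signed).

Naive respondent-only estimate (weights = respondent counts):
  (300/1620)×72.6 + (600/1620)×27.2 + (420/1620)×55.8 + (300/1620)×39.5 = 45.3%
Post-stratified estimate weights by population shares:
  0.52×72.6 + 0.19×27.2 + 0.2×55.8 + 0.09×39.5 = 57.635%
Difference = 57.635 − 45.3 = 12.335 pp.

+12.3 percentage points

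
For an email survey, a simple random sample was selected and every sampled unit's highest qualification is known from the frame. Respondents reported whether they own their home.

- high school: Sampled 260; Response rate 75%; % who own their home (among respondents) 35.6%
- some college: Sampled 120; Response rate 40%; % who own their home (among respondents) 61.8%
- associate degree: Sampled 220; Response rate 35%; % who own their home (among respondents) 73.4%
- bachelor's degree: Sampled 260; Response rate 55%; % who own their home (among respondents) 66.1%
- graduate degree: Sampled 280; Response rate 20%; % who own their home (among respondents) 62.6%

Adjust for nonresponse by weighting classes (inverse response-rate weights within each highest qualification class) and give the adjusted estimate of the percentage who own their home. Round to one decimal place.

Each respondent's weight = sampled/responded in their class; summing within a class gives n_sampled, so:
  high school: 260 × 35.6 = 9256
  some college: 120 × 61.8 = 7416
  associate degree: 220 × 73.4 = 16148
  bachelor's degree: 260 × 66.1 = 17,186
  graduate degree: 280 × 62.6 = 17,528
Adjusted estimate = 67,534 / 1,140 = 59.2404 → 59.2%.

59.2%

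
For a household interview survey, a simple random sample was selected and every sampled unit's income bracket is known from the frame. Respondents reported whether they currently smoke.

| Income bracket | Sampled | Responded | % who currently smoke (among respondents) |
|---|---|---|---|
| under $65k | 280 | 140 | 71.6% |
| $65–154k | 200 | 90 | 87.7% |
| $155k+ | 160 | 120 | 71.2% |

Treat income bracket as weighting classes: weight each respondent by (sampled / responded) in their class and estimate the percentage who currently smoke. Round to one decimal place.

76.5%

Response rates by class: under $65k 140/280 = 50%, $65–154k 90/200 = 45%, $155k+ 120/160 = 75%.
Weighting each respondent by the inverse class response rate inflates each class back to its sampled size, so the class weight is n_sampled:
  under $65k: 280 × 71.6 = 20,048
  $65–154k: 200 × 87.7 = 17,540
  $155k+: 160 × 71.2 = 11,392
Adjusted estimate = 48,980 / 640 = 76.5312 → 76.5%.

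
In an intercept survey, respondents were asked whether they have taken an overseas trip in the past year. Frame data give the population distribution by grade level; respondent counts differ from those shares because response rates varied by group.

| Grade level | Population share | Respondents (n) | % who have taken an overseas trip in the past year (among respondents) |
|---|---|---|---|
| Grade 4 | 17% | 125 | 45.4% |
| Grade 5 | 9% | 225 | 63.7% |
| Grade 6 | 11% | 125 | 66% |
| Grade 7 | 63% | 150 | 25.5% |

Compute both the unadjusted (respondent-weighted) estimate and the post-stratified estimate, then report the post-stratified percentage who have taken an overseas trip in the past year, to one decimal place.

Unadjusted (pooled respondent) estimate weights by respondent counts:
  (125/625)×45.4 + (225/625)×63.7 + (125/625)×66 + (150/625)×25.5 = 51.332%
Post-stratified estimate weights by population shares:
  0.17×45.4 + 0.09×63.7 + 0.11×66 + 0.63×25.5 = 36.776%

36.8%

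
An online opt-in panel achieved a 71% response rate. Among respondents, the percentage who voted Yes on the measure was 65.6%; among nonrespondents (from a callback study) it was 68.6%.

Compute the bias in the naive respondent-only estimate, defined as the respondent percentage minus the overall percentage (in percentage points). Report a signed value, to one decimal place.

-0.9 percentage points

Nonresponse fraction = 1 − 0.71 = 0.29.
Bias = (nonresponse fraction) × (respondent percentage − nonrespondent percentage)
     = 0.29 × (65.6 − 68.6) = 0.29 × -3 = -0.87.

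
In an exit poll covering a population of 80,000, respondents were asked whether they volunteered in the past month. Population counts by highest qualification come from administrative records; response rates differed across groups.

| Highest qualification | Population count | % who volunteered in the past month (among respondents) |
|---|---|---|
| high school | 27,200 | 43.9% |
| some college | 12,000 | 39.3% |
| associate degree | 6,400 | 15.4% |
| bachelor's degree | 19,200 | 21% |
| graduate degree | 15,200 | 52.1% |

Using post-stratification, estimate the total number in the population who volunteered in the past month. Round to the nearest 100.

Estimated count per cell = population count × respondent percentage:
  high school: 27,200 × 43.9% = 11940.8
  some college: 12,000 × 39.3% = 4716
  associate degree: 6,400 × 15.4% = 985.6
  bachelor's degree: 19,200 × 21% = 4032
  graduate degree: 15,200 × 52.1% = 7919.2
Estimated total = 29593.6 → 29,600.

29,600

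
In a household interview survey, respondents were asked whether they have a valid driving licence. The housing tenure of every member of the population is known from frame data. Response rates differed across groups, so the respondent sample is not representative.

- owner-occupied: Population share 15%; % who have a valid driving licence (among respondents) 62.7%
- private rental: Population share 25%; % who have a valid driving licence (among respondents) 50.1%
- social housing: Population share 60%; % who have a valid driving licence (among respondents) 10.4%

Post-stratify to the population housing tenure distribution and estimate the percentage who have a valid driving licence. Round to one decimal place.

Post-stratification weights by population share, not respondent share:
  owner-occupied: 0.15 × 62.7 = 9.405
  private rental: 0.25 × 50.1 = 12.525
  social housing: 0.6 × 10.4 = 6.24
Post-stratified estimate = 28.17 → 28.2%.

28.2%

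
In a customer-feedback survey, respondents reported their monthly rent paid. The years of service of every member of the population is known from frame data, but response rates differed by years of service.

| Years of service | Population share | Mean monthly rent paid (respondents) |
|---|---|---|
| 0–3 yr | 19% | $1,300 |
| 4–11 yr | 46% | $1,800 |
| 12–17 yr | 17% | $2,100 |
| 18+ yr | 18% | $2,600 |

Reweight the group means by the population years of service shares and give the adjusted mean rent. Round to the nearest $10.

Post-stratification weights by population share, not respondent share:
  0–3 yr: 0.19 × 1300 = 247
  4–11 yr: 0.46 × 1800 = 828
  12–17 yr: 0.17 × 2100 = 357
  18+ yr: 0.18 × 2600 = 468
Post-stratified estimate = 1900 → $1,900.

$1,900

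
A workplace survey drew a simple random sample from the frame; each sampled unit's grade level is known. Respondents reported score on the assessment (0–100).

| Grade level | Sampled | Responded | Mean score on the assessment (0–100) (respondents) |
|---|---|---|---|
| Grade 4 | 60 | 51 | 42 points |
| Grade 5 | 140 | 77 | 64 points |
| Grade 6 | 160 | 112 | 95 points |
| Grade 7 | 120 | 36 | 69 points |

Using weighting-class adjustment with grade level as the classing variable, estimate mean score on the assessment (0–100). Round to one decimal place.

Response rates by class: Grade 4 51/60 = 85%, Grade 5 77/140 = 55%, Grade 6 112/160 = 70%, Grade 7 36/120 = 30%.
With weight = n_sampled/n_responded per class, the weighted class total is n_sampled:
  Grade 4: 60 × 42 = 2520
  Grade 5: 140 × 64 = 8960
  Grade 6: 160 × 95 = 15,200
  Grade 7: 120 × 69 = 8280
Adjusted estimate = 34,960 / 480 = 72.8333 → 72.8.

72.8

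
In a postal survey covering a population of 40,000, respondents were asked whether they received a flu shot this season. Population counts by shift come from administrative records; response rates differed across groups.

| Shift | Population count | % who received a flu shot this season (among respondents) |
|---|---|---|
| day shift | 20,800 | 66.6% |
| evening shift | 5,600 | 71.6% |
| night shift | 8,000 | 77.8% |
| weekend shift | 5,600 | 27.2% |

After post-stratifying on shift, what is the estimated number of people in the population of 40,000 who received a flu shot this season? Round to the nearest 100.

25,600

Estimated count per cell = population count × respondent percentage:
  day shift: 20,800 × 66.6% = 13852.8
  evening shift: 5,600 × 71.6% = 4009.6
  night shift: 8,000 × 77.8% = 6224
  weekend shift: 5,600 × 27.2% = 1523.2
Estimated total = 25609.6 → 25,600.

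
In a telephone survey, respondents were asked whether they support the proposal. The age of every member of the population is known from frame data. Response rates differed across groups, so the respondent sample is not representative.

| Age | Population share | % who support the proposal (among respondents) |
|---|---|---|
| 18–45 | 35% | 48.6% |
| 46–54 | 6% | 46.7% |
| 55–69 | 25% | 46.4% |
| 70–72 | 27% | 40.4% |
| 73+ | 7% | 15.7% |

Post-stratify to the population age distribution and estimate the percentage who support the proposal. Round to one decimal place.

43.4%

Each cell contributes population-share × respondent value:
  18–45: 0.35 × 48.6 = 17.01
  46–54: 0.06 × 46.7 = 2.802
  55–69: 0.25 × 46.4 = 11.6
  70–72: 0.27 × 40.4 = 10.908
  73+: 0.07 × 15.7 = 1.099
Post-stratified estimate = 43.419 → 43.4%.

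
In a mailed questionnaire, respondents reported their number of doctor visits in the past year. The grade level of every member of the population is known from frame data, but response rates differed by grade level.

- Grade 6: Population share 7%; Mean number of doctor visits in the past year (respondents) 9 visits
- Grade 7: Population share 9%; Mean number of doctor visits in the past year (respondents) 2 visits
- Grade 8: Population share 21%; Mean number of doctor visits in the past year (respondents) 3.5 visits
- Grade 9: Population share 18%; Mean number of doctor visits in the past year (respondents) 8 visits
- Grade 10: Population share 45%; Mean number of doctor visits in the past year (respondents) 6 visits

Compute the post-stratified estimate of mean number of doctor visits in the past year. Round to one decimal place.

Each cell contributes population-share × respondent value:
  Grade 6: 0.07 × 9 = 0.63
  Grade 7: 0.09 × 2 = 0.18
  Grade 8: 0.21 × 3.5 = 0.735
  Grade 9: 0.18 × 8 = 1.44
  Grade 10: 0.45 × 6 = 2.7
Post-stratified estimate = 5.685 → 5.7.

5.7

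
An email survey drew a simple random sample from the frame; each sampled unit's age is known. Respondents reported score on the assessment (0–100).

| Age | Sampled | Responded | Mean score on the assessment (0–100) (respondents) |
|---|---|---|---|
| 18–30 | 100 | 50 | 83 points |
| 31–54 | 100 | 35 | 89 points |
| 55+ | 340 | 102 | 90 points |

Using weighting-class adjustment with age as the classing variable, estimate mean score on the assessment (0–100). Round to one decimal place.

Response rates by class: 18–30 50/100 = 50%, 31–54 35/100 = 35%, 55+ 102/340 = 30%.
Each respondent's weight = sampled/responded in their class; summing within a class gives n_sampled, so:
  18–30: 100 × 83 = 8300
  31–54: 100 × 89 = 8900
  55+: 340 × 90 = 30,600
Adjusted estimate = 47,800 / 540 = 88.5185 → 88.5.

88.5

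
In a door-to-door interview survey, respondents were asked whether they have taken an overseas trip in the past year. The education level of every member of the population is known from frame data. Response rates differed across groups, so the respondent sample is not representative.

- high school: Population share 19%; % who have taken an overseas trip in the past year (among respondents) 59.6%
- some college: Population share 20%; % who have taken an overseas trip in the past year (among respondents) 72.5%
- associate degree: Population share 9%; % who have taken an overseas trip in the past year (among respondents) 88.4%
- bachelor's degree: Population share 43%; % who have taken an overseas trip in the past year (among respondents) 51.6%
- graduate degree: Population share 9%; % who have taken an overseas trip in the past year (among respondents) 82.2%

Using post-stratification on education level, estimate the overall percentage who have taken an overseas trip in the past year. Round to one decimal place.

Reweight to the known education level distribution:
  high school: 0.19 × 59.6 = 11.324
  some college: 0.2 × 72.5 = 14.5
  associate degree: 0.09 × 88.4 = 7.956
  bachelor's degree: 0.43 × 51.6 = 22.188
  graduate degree: 0.09 × 82.2 = 7.398
Post-stratified estimate = 63.366 → 63.4%.

63.4%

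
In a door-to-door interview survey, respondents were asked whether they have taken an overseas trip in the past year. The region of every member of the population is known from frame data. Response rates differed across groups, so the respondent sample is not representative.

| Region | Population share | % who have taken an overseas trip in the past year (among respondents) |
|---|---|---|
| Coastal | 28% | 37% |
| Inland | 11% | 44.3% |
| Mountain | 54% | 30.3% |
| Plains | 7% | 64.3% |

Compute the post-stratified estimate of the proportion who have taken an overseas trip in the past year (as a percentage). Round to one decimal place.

36.1%

Post-stratification weights by population share, not respondent share:
  Coastal: 0.28 × 37 = 10.36
  Inland: 0.11 × 44.3 = 4.873
  Mountain: 0.54 × 30.3 = 16.362
  Plains: 0.07 × 64.3 = 4.501
Post-stratified estimate = 36.096 → 36.1%.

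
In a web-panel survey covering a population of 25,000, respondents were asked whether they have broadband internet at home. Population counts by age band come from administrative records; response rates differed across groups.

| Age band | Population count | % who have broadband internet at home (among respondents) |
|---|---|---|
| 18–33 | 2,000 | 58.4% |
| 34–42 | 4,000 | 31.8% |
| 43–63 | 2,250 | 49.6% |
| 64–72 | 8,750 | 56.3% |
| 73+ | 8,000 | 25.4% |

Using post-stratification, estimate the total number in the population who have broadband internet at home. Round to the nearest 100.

10,500

Each cell contributes its population count × the respondent rate:
  18–33: 2,000 × 58.4% = 1168
  34–42: 4,000 × 31.8% = 1272
  43–63: 2,250 × 49.6% = 1116
  64–72: 8,750 × 56.3% = 4926.25
  73+: 8,000 × 25.4% = 2032
Estimated total = 10514.2 → 10,500.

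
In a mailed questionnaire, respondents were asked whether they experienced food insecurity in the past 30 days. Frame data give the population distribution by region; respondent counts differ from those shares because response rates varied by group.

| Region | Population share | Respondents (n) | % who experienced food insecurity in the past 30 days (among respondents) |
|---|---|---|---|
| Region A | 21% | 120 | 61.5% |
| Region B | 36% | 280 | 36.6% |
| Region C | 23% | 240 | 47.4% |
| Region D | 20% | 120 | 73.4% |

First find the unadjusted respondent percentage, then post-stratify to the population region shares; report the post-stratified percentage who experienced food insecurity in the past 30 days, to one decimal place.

Unadjusted (pooled respondent) estimate weights by respondent counts:
  (120/760)×61.5 + (280/760)×36.6 + (240/760)×47.4 + (120/760)×73.4 = 49.7526%
Reweighting by population region shares:
  0.21×61.5 + 0.36×36.6 + 0.23×47.4 + 0.2×73.4 = 51.673%

51.7%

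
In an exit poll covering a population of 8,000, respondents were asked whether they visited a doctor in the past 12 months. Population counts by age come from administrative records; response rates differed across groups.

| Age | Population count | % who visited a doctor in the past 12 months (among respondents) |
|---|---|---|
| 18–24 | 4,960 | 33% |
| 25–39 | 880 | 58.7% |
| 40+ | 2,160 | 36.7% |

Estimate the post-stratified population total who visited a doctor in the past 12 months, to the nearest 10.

2,950

Estimated count per cell = population count × respondent percentage:
  18–24: 4,960 × 33% = 1636.8
  25–39: 880 × 58.7% = 516.56
  40+: 2,160 × 36.7% = 792.72
Estimated total = 2946.08 → 2,950.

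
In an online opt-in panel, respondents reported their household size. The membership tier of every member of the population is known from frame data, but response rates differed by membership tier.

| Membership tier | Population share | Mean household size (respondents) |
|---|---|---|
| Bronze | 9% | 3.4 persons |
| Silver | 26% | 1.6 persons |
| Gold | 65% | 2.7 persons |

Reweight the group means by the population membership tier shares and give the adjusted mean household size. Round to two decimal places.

Reweight to the known membership tier distribution:
  Bronze: 0.09 × 3.4 = 0.306
  Silver: 0.26 × 1.6 = 0.416
  Gold: 0.65 × 2.7 = 1.755
Post-stratified estimate = 2.477 → 2.48.

2.48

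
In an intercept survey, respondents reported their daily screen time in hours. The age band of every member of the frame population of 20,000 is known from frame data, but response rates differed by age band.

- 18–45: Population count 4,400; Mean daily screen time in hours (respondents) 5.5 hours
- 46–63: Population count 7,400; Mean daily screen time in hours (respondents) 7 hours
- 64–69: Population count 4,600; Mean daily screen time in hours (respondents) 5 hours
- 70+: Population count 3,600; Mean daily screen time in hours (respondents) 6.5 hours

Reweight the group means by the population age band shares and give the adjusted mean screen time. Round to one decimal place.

6.1

Post-stratification weights by population share, not respondent share:
  18–45: (4,400/20,000) × 5.5 = 1.21
  46–63: (7,400/20,000) × 7 = 2.59
  64–69: (4,600/20,000) × 5 = 1.15
  70+: (3,600/20,000) × 6.5 = 1.17
Post-stratified estimate = 6.12 → 6.1.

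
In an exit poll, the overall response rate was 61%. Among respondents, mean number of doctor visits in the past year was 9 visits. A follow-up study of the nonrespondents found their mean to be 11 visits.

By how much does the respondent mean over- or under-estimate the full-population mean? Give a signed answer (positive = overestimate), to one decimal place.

Nonresponse fraction = 1 − 0.61 = 0.39.
Bias = (nonresponse fraction) × (respondent mean − nonrespondent mean)
     = 0.39 × (9 − 11) = 0.39 × -2 = -0.78.

-0.8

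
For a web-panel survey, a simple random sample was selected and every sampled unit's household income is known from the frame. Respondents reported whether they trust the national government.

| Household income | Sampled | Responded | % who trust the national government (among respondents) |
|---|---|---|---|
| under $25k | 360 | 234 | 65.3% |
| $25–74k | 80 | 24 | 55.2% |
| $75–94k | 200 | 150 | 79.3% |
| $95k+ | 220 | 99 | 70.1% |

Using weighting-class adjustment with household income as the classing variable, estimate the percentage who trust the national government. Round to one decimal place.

Class response rates: under $25k 234/360 = 65%, $25–74k 24/80 = 30%, $75–94k 150/200 = 75%, $95k+ 99/220 = 45%.
Inverse-response-rate weighting restores each class to its sampled count, so class totals weight by n_sampled:
  under $25k: 360 × 65.3 = 23,508
  $25–74k: 80 × 55.2 = 4416
  $75–94k: 200 × 79.3 = 15,860
  $95k+: 220 × 70.1 = 15422
Adjusted estimate = 59,206 / 860 = 68.8442 → 68.8%.

68.8%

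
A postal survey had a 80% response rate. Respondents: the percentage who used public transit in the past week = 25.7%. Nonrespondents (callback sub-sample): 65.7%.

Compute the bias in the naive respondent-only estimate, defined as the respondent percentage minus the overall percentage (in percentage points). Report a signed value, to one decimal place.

-8.0 percentage points

Nonresponse fraction = 1 − 0.8 = 0.2.
Bias = (nonresponse fraction) × (respondent percentage − nonrespondent percentage)
     = 0.2 × (25.7 − 65.7) = 0.2 × -40 = -8.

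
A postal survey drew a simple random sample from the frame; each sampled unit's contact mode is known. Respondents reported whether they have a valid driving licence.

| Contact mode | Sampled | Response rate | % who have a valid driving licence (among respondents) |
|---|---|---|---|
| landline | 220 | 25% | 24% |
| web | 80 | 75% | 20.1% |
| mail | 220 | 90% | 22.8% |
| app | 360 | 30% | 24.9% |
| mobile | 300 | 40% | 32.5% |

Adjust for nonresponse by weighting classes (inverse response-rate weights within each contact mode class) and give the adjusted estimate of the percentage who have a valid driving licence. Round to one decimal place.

Inverse-response-rate weighting restores each class to its sampled count, so class totals weight by n_sampled:
  landline: 220 × 24 = 5280
  web: 80 × 20.1 = 1608
  mail: 220 × 22.8 = 5016
  app: 360 × 24.9 = 8964
  mobile: 300 × 32.5 = 9750
Adjusted estimate = 30,618 / 1,180 = 25.9475 → 25.9%.

25.9%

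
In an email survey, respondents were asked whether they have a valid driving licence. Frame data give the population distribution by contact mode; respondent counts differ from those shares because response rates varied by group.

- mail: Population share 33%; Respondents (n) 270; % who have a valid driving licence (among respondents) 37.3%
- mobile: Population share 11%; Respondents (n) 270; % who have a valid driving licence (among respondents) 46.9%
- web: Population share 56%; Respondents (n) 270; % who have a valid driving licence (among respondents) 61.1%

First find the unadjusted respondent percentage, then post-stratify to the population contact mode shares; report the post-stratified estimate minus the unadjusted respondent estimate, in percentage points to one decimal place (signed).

+3.3 percentage points

Unadjusted (pooled respondent) estimate weights by respondent counts:
  (270/810)×37.3 + (270/810)×46.9 + (270/810)×61.1 = 48.4333%
Reweighting by population contact mode shares:
  0.33×37.3 + 0.11×46.9 + 0.56×61.1 = 51.684%
Difference = 51.684 − 48.4333 = 3.2507 pp.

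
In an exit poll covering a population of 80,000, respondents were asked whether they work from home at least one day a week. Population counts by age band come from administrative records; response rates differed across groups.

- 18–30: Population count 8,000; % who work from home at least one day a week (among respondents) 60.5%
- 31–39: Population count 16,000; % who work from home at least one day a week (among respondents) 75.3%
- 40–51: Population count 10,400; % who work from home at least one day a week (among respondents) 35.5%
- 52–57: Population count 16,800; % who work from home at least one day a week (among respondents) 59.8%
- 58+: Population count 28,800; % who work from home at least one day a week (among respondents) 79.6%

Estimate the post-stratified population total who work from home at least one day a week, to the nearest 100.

Each cell contributes its population count × the respondent rate:
  18–30: 8,000 × 60.5% = 4840
  31–39: 16,000 × 75.3% = 12,048
  40–51: 10,400 × 35.5% = 3692
  52–57: 16,800 × 59.8% = 10046.4
  58+: 28,800 × 79.6% = 22924.8
Estimated total = 53551.2 → 53,600.

53,600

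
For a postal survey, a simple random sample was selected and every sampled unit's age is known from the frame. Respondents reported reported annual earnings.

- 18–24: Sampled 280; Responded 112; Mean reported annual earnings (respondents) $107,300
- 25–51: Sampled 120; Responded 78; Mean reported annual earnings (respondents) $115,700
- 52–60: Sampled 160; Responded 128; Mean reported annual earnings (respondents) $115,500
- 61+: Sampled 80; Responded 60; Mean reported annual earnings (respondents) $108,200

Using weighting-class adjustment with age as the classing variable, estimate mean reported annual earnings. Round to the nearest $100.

Class response rates: 18–24 112/280 = 40%, 25–51 78/120 = 65%, 52–60 128/160 = 80%, 61+ 60/80 = 75%.
Weighting each respondent by the inverse class response rate inflates each class back to its sampled size, so the class weight is n_sampled:
  18–24: 280 × 107,300 = 30,044,000
  25–51: 120 × 115,700 = 13,884,000
  52–60: 160 × 115,500 = 18,480,000
  61+: 80 × 108,200 = 8,656,000
Adjusted estimate = 71,064,000 / 640 = 111038 → $111,000.

$111,000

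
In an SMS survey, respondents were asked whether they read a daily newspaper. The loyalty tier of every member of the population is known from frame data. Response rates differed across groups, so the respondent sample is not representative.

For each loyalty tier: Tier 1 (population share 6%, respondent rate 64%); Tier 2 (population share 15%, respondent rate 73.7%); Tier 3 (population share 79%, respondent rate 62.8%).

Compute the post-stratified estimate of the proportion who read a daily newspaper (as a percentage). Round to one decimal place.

64.5%

Weight each group's respondent value by its population share:
  Tier 1: 0.06 × 64 = 3.84
  Tier 2: 0.15 × 73.7 = 11.055
  Tier 3: 0.79 × 62.8 = 49.612
Post-stratified estimate = 64.507 → 64.5%.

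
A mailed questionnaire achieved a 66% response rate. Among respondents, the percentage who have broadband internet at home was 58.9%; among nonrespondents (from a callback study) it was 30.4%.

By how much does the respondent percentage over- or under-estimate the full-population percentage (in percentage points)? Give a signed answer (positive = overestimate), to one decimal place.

+9.7 percentage points

Nonresponse fraction = 1 − 0.66 = 0.34.
Bias = (nonresponse fraction) × (respondent percentage − nonrespondent percentage)
     = 0.34 × (58.9 − 30.4) = 0.34 × 28.5 = 9.69.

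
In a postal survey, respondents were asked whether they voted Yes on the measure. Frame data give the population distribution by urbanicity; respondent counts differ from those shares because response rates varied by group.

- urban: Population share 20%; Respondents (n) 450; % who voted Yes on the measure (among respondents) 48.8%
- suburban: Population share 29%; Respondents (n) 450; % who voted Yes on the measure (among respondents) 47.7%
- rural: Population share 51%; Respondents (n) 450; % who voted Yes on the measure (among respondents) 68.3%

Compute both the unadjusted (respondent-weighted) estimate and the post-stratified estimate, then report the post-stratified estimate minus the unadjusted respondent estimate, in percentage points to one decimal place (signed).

+3.5 percentage points

Unadjusted (pooled respondent) estimate weights by respondent counts:
  (450/1350)×48.8 + (450/1350)×47.7 + (450/1350)×68.3 = 54.9333%
Post-stratified estimate weights by population shares:
  0.2×48.8 + 0.29×47.7 + 0.51×68.3 = 58.426%
Difference = 58.426 − 54.9333 = 3.4927 pp.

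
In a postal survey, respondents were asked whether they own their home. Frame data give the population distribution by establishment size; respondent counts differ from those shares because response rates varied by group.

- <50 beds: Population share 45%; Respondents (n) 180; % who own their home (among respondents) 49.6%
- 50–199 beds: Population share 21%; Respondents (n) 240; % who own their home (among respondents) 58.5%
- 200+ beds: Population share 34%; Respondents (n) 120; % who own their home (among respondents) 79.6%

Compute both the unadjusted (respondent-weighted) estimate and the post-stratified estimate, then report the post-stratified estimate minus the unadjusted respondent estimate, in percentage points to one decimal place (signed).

Naive respondent-only estimate (weights = respondent counts):
  (180/540)×49.6 + (240/540)×58.5 + (120/540)×79.6 = 60.2222%
Reweighting by population establishment size shares:
  0.45×49.6 + 0.21×58.5 + 0.34×79.6 = 61.669%
Difference = 61.669 − 60.2222 = 1.4468 pp.

+1.4 percentage points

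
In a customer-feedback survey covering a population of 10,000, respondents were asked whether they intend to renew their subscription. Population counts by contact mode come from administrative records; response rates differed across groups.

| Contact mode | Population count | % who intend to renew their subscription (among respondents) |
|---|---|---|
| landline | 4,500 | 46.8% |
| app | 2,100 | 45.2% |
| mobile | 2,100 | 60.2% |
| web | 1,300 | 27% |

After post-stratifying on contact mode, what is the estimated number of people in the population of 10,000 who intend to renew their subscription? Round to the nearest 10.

Estimated count per cell = population count × respondent percentage:
  landline: 4,500 × 46.8% = 2106
  app: 2,100 × 45.2% = 949.2
  mobile: 2,100 × 60.2% = 1264.2
  web: 1,300 × 27% = 351
Estimated total = 4670.4 → 4,670.

4,670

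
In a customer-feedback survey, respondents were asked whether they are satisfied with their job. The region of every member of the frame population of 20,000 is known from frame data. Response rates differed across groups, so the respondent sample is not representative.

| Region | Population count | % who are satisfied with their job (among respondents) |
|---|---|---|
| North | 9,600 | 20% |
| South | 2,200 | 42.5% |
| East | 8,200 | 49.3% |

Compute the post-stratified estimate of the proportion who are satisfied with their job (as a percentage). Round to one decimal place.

34.5%

Post-stratification weights by population share, not respondent share:
  North: (9,600/20,000) × 20 = 9.6
  South: (2,200/20,000) × 42.5 = 4.675
  East: (8,200/20,000) × 49.3 = 20.213
Post-stratified estimate = 34.488 → 34.5%.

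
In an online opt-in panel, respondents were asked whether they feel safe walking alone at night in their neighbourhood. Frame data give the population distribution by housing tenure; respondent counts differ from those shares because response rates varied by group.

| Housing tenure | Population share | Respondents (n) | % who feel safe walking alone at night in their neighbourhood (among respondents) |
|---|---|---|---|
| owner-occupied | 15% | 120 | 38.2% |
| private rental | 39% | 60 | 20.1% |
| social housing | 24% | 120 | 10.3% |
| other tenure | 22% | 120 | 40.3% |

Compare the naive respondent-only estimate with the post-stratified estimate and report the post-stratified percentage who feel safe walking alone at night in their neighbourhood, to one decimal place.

24.9%

Naive respondent-only estimate (weights = respondent counts):
  (120/420)×38.2 + (60/420)×20.1 + (120/420)×10.3 + (120/420)×40.3 = 28.2429%
Reweighting by population housing tenure shares:
  0.15×38.2 + 0.39×20.1 + 0.24×10.3 + 0.22×40.3 = 24.907%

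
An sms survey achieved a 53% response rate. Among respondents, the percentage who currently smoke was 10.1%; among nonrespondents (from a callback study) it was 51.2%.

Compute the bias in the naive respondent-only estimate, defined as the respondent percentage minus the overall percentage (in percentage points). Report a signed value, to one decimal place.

-19.3 percentage points

Nonresponse fraction = 1 − 0.53 = 0.47.
Bias = (nonresponse fraction) × (respondent percentage − nonrespondent percentage)
     = 0.47 × (10.1 − 51.2) = 0.47 × -41.1 = -19.317.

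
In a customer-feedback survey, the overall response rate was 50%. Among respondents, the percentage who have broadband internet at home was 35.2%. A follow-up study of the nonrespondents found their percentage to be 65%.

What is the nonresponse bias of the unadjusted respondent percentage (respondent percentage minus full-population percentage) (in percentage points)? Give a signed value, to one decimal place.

Nonresponse fraction = 1 − 0.5 = 0.5.
Bias = (nonresponse fraction) × (respondent percentage − nonrespondent percentage)
     = 0.5 × (35.2 − 65) = 0.5 × -29.8 = -14.9.

-14.9 percentage points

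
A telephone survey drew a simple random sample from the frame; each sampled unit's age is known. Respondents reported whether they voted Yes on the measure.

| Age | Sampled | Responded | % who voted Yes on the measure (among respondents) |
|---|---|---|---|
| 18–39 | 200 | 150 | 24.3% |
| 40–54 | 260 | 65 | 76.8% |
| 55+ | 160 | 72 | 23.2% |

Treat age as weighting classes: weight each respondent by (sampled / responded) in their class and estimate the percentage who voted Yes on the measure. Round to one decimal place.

Class response rates: 18–39 150/200 = 75%, 40–54 65/260 = 25%, 55+ 72/160 = 45%.
Weighting each respondent by the inverse class response rate inflates each class back to its sampled size, so the class weight is n_sampled:
  18–39: 200 × 24.3 = 4860
  40–54: 260 × 76.8 = 19,968
  55+: 160 × 23.2 = 3712
Adjusted estimate = 28,540 / 620 = 46.0323 → 46.0%.

46.0%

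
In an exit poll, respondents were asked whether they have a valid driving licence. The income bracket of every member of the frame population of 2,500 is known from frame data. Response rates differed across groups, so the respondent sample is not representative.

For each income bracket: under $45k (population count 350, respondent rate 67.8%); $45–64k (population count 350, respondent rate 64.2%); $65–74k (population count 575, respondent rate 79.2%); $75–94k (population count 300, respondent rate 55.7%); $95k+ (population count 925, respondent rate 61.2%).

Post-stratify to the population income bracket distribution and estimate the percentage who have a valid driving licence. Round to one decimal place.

Weight each group's respondent value by its population share:
  under $45k: (350/2,500) × 67.8 = 9.492
  $45–64k: (350/2,500) × 64.2 = 8.988
  $65–74k: (575/2,500) × 79.2 = 18.216
  $75–94k: (300/2,500) × 55.7 = 6.684
  $95k+: (925/2,500) × 61.2 = 22.644
Post-stratified estimate = 66.024 → 66.0%.

66.0%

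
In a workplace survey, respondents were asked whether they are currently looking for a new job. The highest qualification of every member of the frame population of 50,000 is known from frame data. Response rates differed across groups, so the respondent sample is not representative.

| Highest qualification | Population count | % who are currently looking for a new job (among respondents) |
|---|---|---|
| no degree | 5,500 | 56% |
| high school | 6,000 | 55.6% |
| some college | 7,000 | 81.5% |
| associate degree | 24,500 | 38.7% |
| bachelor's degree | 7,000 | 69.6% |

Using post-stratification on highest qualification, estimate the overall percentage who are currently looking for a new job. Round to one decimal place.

Post-stratification weights by population share, not respondent share:
  no degree: (5,500/50,000) × 56 = 6.16
  high school: (6,000/50,000) × 55.6 = 6.672
  some college: (7,000/50,000) × 81.5 = 11.41
  associate degree: (24,500/50,000) × 38.7 = 18.963
  bachelor's degree: (7,000/50,000) × 69.6 = 9.744
Post-stratified estimate = 52.949 → 52.9%.

52.9%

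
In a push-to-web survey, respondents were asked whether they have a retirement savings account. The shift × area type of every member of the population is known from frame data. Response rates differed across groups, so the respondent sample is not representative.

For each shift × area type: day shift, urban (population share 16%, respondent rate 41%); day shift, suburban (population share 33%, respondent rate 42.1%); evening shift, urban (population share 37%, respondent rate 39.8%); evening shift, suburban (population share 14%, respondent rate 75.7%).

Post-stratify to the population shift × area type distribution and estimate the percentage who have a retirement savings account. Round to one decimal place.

45.8%

Each cell contributes population-share × respondent value:
  day shift, urban: 0.16 × 41 = 6.56
  day shift, suburban: 0.33 × 42.1 = 13.893
  evening shift, urban: 0.37 × 39.8 = 14.726
  evening shift, suburban: 0.14 × 75.7 = 10.598
Post-stratified estimate = 45.777 → 45.8%.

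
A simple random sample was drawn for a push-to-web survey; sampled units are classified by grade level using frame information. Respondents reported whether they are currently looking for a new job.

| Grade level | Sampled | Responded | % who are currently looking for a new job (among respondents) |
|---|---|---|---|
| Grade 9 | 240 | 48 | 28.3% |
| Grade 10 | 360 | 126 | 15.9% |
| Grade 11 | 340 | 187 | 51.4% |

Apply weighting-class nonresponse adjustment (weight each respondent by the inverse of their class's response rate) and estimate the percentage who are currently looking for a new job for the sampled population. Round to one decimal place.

Response rates by class: Grade 9 48/240 = 20%, Grade 10 126/360 = 35%, Grade 11 187/340 = 55%.
With weight = n_sampled/n_responded per class, the weighted class total is n_sampled:
  Grade 9: 240 × 28.3 = 6792
  Grade 10: 360 × 15.9 = 5724
  Grade 11: 340 × 51.4 = 17,476
Adjusted estimate = 29,992 / 940 = 31.9064 → 31.9%.

31.9%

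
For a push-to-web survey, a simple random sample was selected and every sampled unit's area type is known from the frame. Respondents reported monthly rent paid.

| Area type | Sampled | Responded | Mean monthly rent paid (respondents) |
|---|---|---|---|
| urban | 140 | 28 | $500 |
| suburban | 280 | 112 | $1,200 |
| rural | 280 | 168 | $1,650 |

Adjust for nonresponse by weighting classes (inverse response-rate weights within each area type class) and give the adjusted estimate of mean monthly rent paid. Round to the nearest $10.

$1,240

Response rates by class: urban 28/140 = 20%, suburban 112/280 = 40%, rural 168/280 = 60%.
Weighting each respondent by the inverse class response rate inflates each class back to its sampled size, so the class weight is n_sampled:
  urban: 140 × 500 = 70,000
  suburban: 280 × 1200 = 336,000
  rural: 280 × 1650 = 462,000
Adjusted estimate = 868,000 / 700 = 1240 → $1,240.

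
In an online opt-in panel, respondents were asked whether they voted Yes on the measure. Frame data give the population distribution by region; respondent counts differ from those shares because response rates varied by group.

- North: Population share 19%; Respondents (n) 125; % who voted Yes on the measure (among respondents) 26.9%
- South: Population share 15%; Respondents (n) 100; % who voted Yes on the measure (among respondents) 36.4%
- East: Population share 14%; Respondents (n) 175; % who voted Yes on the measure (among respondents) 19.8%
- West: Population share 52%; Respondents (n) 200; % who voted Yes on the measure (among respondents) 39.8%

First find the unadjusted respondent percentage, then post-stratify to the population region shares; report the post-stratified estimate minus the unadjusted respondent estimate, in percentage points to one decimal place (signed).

Unadjusted (pooled respondent) estimate weights by respondent counts:
  (125/600)×26.9 + (100/600)×36.4 + (175/600)×19.8 + (200/600)×39.8 = 30.7125%
Reweighting by population region shares:
  0.19×26.9 + 0.15×36.4 + 0.14×19.8 + 0.52×39.8 = 34.039%
Difference = 34.039 − 30.7125 = 3.3265 pp.

+3.3 percentage points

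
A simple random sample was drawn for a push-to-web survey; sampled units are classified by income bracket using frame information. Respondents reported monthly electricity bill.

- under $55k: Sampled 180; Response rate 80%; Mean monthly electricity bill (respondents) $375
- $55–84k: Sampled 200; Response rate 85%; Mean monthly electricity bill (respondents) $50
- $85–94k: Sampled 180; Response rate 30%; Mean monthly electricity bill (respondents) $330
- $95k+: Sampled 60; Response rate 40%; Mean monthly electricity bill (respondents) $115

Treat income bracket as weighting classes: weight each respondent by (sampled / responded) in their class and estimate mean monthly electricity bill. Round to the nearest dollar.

$232

Weighting each respondent by the inverse class response rate inflates each class back to its sampled size, so the class weight is n_sampled:
  under $55k: 180 × 375 = 67,500
  $55–84k: 200 × 50 = 10,000
  $85–94k: 180 × 330 = 59,400
  $95k+: 60 × 115 = 6900
Adjusted estimate = 143,800 / 620 = 231.935 → $232.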